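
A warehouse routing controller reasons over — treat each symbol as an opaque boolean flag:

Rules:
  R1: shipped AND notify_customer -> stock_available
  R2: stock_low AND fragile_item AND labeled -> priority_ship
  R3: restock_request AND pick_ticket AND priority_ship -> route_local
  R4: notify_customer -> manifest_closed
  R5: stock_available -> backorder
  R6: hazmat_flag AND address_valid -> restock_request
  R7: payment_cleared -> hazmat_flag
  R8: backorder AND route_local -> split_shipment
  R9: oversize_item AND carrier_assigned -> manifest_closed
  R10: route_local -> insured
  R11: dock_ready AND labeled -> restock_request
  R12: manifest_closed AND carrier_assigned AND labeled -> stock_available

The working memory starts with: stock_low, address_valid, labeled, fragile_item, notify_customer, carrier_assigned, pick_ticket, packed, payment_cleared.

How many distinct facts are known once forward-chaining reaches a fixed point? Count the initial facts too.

[1] R2 [stock_low AND fragile_item AND labeled -> priority_ship]; R4 [notify_customer -> manifest_closed]; R7 [payment_cleared -> hazmat_flag]. ⇒ new: priority_ship, manifest_closed, hazmat_flag.
[2] R6 [hazmat_flag AND address_valid -> restock_request]; R12 [manifest_closed AND carrier_assigned AND labeled -> stock_available]. ⇒ new: restock_request, stock_available.
[3] R3 [restock_request AND pick_ticket AND priority_ship -> route_local]; R5 [stock_available -> backorder]. ⇒ new: route_local, backorder.
[4] R8 [backorder AND route_local -> split_shipment]; R10 [route_local -> insured]. ⇒ new: split_shipment, insured.
Closure: {address_valid, backorder, carrier_assigned, fragile_item, hazmat_flag, insured, labeled, manifest_closed, notify_customer, packed, payment_cleared, pick_ticket, priority_ship, restock_request, route_local, split_shipment, stock_available, stock_low} — 18 facts.

18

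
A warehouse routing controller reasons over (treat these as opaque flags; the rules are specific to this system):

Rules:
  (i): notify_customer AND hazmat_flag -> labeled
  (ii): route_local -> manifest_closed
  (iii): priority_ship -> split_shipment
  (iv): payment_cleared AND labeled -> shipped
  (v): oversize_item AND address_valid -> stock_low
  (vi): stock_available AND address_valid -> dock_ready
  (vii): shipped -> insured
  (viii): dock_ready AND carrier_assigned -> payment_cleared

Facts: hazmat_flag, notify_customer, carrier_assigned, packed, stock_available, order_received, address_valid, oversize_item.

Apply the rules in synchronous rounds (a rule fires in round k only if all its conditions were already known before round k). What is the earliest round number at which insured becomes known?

Round 1: (i) [notify_customer AND hazmat_flag -> labeled]; (v) [oversize_item AND address_valid -> stock_low]; (vi) [stock_available AND address_valid -> dock_ready]. Adds labeled, stock_low, dock_ready.
Round 2: (viii) [dock_ready AND carrier_assigned -> payment_cleared]. Adds payment_cleared.
Round 3: (iv) [payment_cleared AND labeled -> shipped]. Adds shipped.
Round 4: (vii) [shipped -> insured]. Adds insured.
insured first appears in round 4.

4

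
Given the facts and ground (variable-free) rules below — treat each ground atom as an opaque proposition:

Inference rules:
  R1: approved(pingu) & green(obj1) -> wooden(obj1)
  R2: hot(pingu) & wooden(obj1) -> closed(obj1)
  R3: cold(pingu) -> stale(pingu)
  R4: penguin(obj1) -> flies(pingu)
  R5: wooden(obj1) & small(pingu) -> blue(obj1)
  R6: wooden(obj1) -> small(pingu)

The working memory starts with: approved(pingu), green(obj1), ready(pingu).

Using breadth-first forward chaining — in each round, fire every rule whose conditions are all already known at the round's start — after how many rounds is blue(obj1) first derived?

3

[1] R1 [approved(pingu) & green(obj1) -> wooden(obj1)]. ⇒ new: wooden(obj1).
[2] R6 [wooden(obj1) -> small(pingu)]. ⇒ new: small(pingu).
[3] R5 [wooden(obj1) & small(pingu) -> blue(obj1)]. ⇒ new: blue(obj1).
blue(obj1) first appears in round 3.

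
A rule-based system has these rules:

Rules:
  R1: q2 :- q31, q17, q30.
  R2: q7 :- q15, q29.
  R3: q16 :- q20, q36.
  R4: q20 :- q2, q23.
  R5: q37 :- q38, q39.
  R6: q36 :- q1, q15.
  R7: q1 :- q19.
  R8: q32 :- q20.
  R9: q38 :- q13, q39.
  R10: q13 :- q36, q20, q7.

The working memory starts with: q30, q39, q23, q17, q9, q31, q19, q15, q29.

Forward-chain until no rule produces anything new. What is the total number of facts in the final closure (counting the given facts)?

Round 1 fires R1, R2, R7, giving q2, q7, q1.
Round 2 fires R4, R6, giving q20, q36.
Round 3 fires R3, R8, R10, giving q16, q32, q13.
Round 4 fires R9, giving q38.
Round 5 fires R5, giving q37.
Closure: {q1, q13, q15, q16, q17, q19, q2, q20, q23, q29, q30, q31, q32, q36, q37, q38, q39, q7, q9} — 19 facts.

19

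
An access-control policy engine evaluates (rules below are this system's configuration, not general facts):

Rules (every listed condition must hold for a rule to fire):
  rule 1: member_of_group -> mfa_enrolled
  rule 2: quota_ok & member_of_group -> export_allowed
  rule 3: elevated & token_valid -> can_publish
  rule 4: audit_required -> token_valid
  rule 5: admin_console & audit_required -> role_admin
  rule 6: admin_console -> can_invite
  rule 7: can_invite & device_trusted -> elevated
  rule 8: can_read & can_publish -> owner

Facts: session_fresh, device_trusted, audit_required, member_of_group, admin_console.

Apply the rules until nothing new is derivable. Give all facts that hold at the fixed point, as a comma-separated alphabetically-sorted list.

Round 1: rule 1 [member_of_group -> mfa_enrolled]; rule 4 [audit_required -> token_valid]; rule 5 [admin_console & audit_required -> role_admin]; rule 6 [admin_console -> can_invite]. New: mfa_enrolled, token_valid, role_admin, can_invite.
Round 2: rule 7 [can_invite & device_trusted -> elevated]. New: elevated.
Round 3: rule 3 [elevated & token_valid -> can_publish]. New: can_publish.

admin_console, audit_required, can_invite, can_publish, device_trusted, elevated, member_of_group, mfa_enrolled, role_admin, session_fresh, token_valid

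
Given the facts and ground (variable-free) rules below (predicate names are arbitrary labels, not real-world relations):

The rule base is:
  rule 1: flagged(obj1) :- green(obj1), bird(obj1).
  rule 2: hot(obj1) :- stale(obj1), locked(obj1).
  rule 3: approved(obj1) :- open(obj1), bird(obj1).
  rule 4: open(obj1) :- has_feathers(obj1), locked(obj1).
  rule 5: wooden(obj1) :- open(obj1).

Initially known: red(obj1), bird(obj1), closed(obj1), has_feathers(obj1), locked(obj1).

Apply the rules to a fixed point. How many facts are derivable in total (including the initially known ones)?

8

[1] rule 4 [open(obj1) :- has_feathers(obj1), locked(obj1).]. ⇒ new: open(obj1).
[2] rule 3 [approved(obj1) :- open(obj1), bird(obj1).]; rule 5 [wooden(obj1) :- open(obj1).]. ⇒ new: approved(obj1), wooden(obj1).
Closure: {approved(obj1), bird(obj1), closed(obj1), has_feathers(obj1), locked(obj1), open(obj1), red(obj1), wooden(obj1)} — 8 facts.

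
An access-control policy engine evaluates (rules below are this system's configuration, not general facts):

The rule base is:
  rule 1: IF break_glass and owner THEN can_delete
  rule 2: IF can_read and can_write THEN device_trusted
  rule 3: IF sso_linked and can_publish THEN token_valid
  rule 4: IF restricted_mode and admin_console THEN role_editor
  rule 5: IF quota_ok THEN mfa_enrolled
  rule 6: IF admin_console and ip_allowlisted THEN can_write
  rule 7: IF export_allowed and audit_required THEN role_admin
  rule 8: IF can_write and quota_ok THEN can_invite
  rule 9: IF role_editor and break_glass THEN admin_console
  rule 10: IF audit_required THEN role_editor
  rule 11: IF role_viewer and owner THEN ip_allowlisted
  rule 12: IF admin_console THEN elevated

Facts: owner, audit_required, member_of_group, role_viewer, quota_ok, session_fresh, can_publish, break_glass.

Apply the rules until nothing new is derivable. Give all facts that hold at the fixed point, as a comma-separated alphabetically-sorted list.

admin_console, audit_required, break_glass, can_delete, can_invite, can_publish, can_write, elevated, ip_allowlisted, member_of_group, mfa_enrolled, owner, quota_ok, role_editor, role_viewer, session_fresh

Round 1 fires rule 1, rule 5, rule 10, rule 11, giving can_delete, mfa_enrolled, role_editor, ip_allowlisted.
Round 2 fires rule 9, giving admin_console.
Round 3 fires rule 6, rule 12, giving can_write, elevated.
Round 4 fires rule 8, giving can_invite.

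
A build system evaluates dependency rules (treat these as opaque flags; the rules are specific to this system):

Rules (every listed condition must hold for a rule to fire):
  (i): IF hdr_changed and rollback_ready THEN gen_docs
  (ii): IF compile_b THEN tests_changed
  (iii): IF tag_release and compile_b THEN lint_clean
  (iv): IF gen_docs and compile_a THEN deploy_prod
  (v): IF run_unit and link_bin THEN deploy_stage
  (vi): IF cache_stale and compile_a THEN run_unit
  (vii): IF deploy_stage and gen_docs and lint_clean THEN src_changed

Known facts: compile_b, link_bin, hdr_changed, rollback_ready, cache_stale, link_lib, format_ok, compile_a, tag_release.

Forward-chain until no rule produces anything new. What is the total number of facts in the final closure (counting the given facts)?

Round 1: (i) [IF hdr_changed and rollback_ready THEN gen_docs]; (ii) [IF compile_b THEN tests_changed]; (iii) [IF tag_release and compile_b THEN lint_clean]; (vi) [IF cache_stale and compile_a THEN run_unit]. Adds gen_docs, tests_changed, lint_clean, run_unit.
Round 2: (iv) [IF gen_docs and compile_a THEN deploy_prod]; (v) [IF run_unit and link_bin THEN deploy_stage]. Adds deploy_prod, deploy_stage.
Round 3: (vii) [IF deploy_stage and gen_docs and lint_clean THEN src_changed]. Adds src_changed.
Closure: {cache_stale, compile_a, compile_b, deploy_prod, deploy_stage, format_ok, gen_docs, hdr_changed, link_bin, link_lib, lint_clean, rollback_ready, run_unit, src_changed, tag_release, tests_changed} — 16 facts.

16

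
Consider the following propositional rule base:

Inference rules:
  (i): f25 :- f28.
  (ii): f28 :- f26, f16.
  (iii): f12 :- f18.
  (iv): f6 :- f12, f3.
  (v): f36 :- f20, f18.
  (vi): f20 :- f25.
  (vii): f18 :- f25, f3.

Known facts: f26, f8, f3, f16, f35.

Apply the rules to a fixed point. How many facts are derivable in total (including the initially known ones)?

Round 1: (ii) [f28 :- f26, f16.]. New: f28.
Round 2: (i) [f25 :- f28.]. New: f25.
Round 3: (vi) [f20 :- f25.]; (vii) [f18 :- f25, f3.]. New: f20, f18.
Round 4: (iii) [f12 :- f18.]; (v) [f36 :- f20, f18.]. New: f12, f36.
Round 5: (iv) [f6 :- f12, f3.]. New: f6.
Closure: {f12, f16, f18, f20, f25, f26, f28, f3, f35, f36, f6, f8} — 12 facts.

12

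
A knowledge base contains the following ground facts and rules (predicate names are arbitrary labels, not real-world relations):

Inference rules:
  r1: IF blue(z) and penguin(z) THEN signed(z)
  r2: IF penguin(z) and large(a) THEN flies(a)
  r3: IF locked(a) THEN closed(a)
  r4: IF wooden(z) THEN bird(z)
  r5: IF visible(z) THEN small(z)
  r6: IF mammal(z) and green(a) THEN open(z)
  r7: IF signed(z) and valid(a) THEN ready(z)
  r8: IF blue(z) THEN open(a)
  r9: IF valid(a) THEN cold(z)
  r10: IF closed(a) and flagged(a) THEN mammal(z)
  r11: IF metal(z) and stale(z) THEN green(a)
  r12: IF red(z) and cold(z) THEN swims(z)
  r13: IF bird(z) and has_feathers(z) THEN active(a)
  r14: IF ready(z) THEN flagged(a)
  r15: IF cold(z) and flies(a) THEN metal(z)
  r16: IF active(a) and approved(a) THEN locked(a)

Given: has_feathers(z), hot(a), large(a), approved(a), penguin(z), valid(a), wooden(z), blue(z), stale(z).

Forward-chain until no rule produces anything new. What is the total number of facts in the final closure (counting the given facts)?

23

[1] r1 [IF blue(z) and penguin(z) THEN signed(z)]; r2 [IF penguin(z) and large(a) THEN flies(a)]; r4 [IF wooden(z) THEN bird(z)]; r8 [IF blue(z) THEN open(a)]; r9 [IF valid(a) THEN cold(z)]. ⇒ new: signed(z), flies(a), bird(z), open(a), cold(z).
[2] r7 [IF signed(z) and valid(a) THEN ready(z)]; r13 [IF bird(z) and has_feathers(z) THEN active(a)]; r15 [IF cold(z) and flies(a) THEN metal(z)]. ⇒ new: ready(z), active(a), metal(z).
[3] r11 [IF metal(z) and stale(z) THEN green(a)]; r14 [IF ready(z) THEN flagged(a)]; r16 [IF active(a) and approved(a) THEN locked(a)]. ⇒ new: green(a), flagged(a), locked(a).
[4] r3 [IF locked(a) THEN closed(a)]. ⇒ new: closed(a).
[5] r10 [IF closed(a) and flagged(a) THEN mammal(z)]. ⇒ new: mammal(z).
[6] r6 [IF mammal(z) and green(a) THEN open(z)]. ⇒ new: open(z).
Closure: {active(a), approved(a), bird(z), blue(z), closed(a), cold(z), flagged(a), flies(a), green(a), has_feathers(z), hot(a), large(a), locked(a), mammal(z), metal(z), open(a), open(z), penguin(z), ready(z), signed(z), stale(z), valid(a), wooden(z)} — 23 facts.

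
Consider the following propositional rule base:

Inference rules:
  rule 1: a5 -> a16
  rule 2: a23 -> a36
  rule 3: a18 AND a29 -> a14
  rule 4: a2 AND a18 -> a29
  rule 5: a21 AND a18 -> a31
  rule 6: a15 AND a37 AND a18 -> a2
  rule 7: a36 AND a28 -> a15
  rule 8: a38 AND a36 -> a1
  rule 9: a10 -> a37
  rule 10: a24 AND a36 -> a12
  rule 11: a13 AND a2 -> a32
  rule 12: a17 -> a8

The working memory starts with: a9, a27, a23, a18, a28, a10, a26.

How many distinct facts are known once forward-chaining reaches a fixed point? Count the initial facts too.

Round 1 fires rule 2, rule 9, giving a36, a37.
Round 2 fires rule 7, giving a15.
Round 3 fires rule 6, giving a2.
Round 4 fires rule 4, giving a29.
Round 5 fires rule 3, giving a14.
Closure: {a10, a14, a15, a18, a2, a23, a26, a27, a28, a29, a36, a37, a9} — 13 facts.

13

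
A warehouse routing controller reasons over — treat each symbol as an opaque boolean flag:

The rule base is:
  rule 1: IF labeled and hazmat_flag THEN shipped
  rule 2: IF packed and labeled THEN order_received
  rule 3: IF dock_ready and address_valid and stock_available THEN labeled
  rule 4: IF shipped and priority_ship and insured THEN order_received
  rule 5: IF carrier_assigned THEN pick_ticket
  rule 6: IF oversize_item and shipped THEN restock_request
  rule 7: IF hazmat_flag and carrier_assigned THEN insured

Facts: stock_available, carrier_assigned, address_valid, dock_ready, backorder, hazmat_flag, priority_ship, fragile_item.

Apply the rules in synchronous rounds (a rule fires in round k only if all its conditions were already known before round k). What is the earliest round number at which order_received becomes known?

3

Round 1 fires rule 3, rule 5, rule 7, giving labeled, pick_ticket, insured.
Round 2 fires rule 1, giving shipped.
Round 3 fires rule 4, giving order_received.
order_received first appears in round 3.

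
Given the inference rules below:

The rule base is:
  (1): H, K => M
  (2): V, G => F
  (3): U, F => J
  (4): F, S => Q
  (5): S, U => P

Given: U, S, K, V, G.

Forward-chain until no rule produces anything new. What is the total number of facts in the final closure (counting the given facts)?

[1] (2) [V, G => F]; (5) [S, U => P]. ⇒ new: F, P.
[2] (3) [U, F => J]; (4) [F, S => Q]. ⇒ new: J, Q.
Closure: {F, G, J, K, P, Q, S, U, V} — 9 facts.

9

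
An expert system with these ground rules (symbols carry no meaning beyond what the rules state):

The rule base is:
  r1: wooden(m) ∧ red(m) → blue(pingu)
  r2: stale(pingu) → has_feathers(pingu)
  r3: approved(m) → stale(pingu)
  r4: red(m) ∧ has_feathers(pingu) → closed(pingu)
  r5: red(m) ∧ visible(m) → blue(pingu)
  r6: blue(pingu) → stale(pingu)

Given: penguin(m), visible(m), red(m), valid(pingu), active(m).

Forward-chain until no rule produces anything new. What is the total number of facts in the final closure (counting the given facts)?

9

Round 1: r5 [red(m) ∧ visible(m) → blue(pingu)]. New: blue(pingu).
Round 2: r6 [blue(pingu) → stale(pingu)]. New: stale(pingu).
Round 3: r2 [stale(pingu) → has_feathers(pingu)]. New: has_feathers(pingu).
Round 4: r4 [red(m) ∧ has_feathers(pingu) → closed(pingu)]. New: closed(pingu).
Closure: {active(m), blue(pingu), closed(pingu), has_feathers(pingu), penguin(m), red(m), stale(pingu), valid(pingu), visible(m)} — 9 facts.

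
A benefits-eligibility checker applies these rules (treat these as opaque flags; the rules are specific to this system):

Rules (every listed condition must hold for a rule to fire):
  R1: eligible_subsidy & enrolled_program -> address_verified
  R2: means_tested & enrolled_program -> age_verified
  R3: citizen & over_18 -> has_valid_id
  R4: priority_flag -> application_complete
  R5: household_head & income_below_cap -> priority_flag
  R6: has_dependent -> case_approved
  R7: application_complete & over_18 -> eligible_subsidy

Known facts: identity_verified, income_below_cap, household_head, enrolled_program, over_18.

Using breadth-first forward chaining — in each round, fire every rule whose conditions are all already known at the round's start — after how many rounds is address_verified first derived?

Round 1: R5 [household_head & income_below_cap -> priority_flag]. New: priority_flag.
Round 2: R4 [priority_flag -> application_complete]. New: application_complete.
Round 3: R7 [application_complete & over_18 -> eligible_subsidy]. New: eligible_subsidy.
Round 4: R1 [eligible_subsidy & enrolled_program -> address_verified]. New: address_verified.
address_verified first appears in round 4.

4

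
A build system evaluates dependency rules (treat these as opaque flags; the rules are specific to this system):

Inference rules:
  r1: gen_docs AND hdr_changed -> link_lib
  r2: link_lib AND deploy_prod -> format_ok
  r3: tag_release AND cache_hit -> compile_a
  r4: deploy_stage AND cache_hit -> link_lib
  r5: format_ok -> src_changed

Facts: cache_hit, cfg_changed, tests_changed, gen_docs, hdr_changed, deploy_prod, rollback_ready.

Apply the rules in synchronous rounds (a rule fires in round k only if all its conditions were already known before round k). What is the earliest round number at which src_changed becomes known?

Round 1 — r1, derive link_lib.
Round 2 — r2, derive format_ok.
Round 3 — r5, derive src_changed.
src_changed first appears in round 3.

3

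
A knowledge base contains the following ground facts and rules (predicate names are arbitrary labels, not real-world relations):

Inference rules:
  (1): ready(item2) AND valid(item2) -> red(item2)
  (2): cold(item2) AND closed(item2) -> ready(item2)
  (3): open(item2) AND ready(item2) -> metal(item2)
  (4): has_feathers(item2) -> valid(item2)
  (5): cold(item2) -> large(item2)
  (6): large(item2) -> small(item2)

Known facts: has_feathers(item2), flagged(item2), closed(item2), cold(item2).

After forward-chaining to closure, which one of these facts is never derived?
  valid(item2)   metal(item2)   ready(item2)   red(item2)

metal(item2)

Round 1 — (2), (4), (5), derive ready(item2), valid(item2), large(item2).
Round 2 — (1), (6), derive red(item2), small(item2).
Derived: ready(item2) (round 1), red(item2) (round 2), valid(item2) (round 1). metal(item2) never appears in any round.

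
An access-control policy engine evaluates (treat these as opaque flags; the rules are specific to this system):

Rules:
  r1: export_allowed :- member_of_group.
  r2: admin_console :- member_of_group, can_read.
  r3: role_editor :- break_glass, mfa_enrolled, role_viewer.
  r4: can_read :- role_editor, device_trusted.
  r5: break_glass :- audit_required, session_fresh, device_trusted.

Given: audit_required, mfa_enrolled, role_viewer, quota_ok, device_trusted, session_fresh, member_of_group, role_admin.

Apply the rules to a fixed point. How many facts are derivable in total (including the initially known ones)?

Round 1 fires r1, r5, giving export_allowed, break_glass.
Round 2 fires r3, giving role_editor.
Round 3 fires r4, giving can_read.
Round 4 fires r2, giving admin_console.
Closure: {admin_console, audit_required, break_glass, can_read, device_trusted, export_allowed, member_of_group, mfa_enrolled, quota_ok, role_admin, role_editor, role_viewer, session_fresh} — 13 facts.

13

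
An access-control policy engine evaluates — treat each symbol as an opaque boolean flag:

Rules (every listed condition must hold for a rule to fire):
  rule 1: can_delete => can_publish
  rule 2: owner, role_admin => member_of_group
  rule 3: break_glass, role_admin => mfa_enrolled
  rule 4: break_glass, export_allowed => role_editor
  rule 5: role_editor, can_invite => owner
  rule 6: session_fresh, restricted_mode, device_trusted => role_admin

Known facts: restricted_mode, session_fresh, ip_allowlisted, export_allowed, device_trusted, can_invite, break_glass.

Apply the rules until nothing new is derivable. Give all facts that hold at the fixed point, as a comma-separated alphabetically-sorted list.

Round 1 — rule 4, rule 6, derive role_editor, role_admin.
Round 2 — rule 3, rule 5, derive mfa_enrolled, owner.
Round 3 — rule 2, derive member_of_group.

break_glass, can_invite, device_trusted, export_allowed, ip_allowlisted, member_of_group, mfa_enrolled, owner, restricted_mode, role_admin, role_editor, session_fresh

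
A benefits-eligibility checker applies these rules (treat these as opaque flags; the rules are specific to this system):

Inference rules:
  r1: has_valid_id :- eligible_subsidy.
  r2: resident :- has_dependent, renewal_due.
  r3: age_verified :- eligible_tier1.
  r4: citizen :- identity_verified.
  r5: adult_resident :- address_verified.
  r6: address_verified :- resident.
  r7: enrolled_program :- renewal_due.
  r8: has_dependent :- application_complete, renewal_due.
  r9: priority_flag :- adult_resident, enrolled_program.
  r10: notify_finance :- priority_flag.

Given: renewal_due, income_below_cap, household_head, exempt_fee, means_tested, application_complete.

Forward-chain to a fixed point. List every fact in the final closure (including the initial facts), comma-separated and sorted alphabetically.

address_verified, adult_resident, application_complete, enrolled_program, exempt_fee, has_dependent, household_head, income_below_cap, means_tested, notify_finance, priority_flag, renewal_due, resident

Round 1: r7 [enrolled_program :- renewal_due.]; r8 [has_dependent :- application_complete, renewal_due.]. Adds enrolled_program, has_dependent.
Round 2: r2 [resident :- has_dependent, renewal_due.]. Adds resident.
Round 3: r6 [address_verified :- resident.]. Adds address_verified.
Round 4: r5 [adult_resident :- address_verified.]. Adds adult_resident.
Round 5: r9 [priority_flag :- adult_resident, enrolled_program.]. Adds priority_flag.
Round 6: r10 [notify_finance :- priority_flag.]. Adds notify_finance.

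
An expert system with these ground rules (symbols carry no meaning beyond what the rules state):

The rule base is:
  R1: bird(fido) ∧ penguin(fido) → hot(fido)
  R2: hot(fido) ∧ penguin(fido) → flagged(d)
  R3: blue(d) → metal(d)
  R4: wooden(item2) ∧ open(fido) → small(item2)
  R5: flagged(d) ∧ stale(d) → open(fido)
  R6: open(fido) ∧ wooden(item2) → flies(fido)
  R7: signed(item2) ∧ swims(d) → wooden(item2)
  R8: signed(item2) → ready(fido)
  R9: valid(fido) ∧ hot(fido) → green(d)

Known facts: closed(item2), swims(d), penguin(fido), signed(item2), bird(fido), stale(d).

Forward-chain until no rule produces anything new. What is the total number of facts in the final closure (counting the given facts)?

Round 1 — R1, R7, R8, derive hot(fido), wooden(item2), ready(fido).
Round 2 — R2, derive flagged(d).
Round 3 — R5, derive open(fido).
Round 4 — R4, R6, derive small(item2), flies(fido).
Closure: {bird(fido), closed(item2), flagged(d), flies(fido), hot(fido), open(fido), penguin(fido), ready(fido), signed(item2), small(item2), stale(d), swims(d), wooden(item2)} — 13 facts.

13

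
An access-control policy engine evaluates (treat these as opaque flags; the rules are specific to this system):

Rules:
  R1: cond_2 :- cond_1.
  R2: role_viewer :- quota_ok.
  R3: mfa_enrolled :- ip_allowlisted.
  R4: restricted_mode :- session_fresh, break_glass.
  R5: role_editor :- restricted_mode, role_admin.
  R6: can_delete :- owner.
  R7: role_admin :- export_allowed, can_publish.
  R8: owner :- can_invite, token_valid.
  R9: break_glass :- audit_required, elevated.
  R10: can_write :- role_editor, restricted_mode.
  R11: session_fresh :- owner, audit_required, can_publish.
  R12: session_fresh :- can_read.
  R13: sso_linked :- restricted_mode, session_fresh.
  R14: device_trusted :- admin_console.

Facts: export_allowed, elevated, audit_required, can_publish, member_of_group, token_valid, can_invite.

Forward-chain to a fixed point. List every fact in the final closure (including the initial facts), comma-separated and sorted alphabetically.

Round 1 — R7, R8, R9, derive role_admin, owner, break_glass.
Round 2 — R6, R11, derive can_delete, session_fresh.
Round 3 — R4, derive restricted_mode.
Round 4 — R5, R13, derive role_editor, sso_linked.
Round 5 — R10, derive can_write.

audit_required, break_glass, can_delete, can_invite, can_publish, can_write, elevated, export_allowed, member_of_group, owner, restricted_mode, role_admin, role_editor, session_fresh, sso_linked, token_valid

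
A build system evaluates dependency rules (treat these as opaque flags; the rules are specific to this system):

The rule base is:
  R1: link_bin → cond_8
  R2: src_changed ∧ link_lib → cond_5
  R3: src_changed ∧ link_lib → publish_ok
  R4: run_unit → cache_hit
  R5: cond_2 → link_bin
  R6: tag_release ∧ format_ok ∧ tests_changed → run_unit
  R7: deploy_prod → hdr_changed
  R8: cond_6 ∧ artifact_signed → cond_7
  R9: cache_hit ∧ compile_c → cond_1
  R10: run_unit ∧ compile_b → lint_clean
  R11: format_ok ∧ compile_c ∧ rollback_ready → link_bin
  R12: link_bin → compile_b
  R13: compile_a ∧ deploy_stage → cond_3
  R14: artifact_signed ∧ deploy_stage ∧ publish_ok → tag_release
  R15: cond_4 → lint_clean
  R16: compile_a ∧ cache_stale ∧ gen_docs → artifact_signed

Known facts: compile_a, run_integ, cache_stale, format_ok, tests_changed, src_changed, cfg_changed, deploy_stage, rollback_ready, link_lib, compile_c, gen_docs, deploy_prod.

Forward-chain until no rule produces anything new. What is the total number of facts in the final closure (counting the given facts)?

Round 1 — R2, R3, R7, R11, R13, R16, derive cond_5, publish_ok, hdr_changed, link_bin, cond_3, artifact_signed.
Round 2 — R1, R12, R14, derive cond_8, compile_b, tag_release.
Round 3 — R6, derive run_unit.
Round 4 — R4, R10, derive cache_hit, lint_clean.
Round 5 — R9, derive cond_1.
Closure: {artifact_signed, cache_hit, cache_stale, cfg_changed, compile_a, compile_b, compile_c, cond_1, cond_3, cond_5, cond_8, deploy_prod, deploy_stage, format_ok, gen_docs, hdr_changed, link_bin, link_lib, lint_clean, publish_ok, rollback_ready, run_integ, run_unit, src_changed, tag_release, tests_changed} — 26 facts.

26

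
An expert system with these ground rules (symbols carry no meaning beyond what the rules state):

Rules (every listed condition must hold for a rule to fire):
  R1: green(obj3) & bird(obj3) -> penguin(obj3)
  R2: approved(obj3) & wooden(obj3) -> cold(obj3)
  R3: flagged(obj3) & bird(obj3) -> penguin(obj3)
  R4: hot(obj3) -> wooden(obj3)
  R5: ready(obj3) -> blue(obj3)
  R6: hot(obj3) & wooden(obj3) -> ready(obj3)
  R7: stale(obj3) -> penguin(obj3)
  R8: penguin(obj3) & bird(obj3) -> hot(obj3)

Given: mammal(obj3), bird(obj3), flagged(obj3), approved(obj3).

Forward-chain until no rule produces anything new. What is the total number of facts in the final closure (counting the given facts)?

Round 1: R3 [flagged(obj3) & bird(obj3) -> penguin(obj3)]. Adds penguin(obj3).
Round 2: R8 [penguin(obj3) & bird(obj3) -> hot(obj3)]. Adds hot(obj3).
Round 3: R4 [hot(obj3) -> wooden(obj3)]. Adds wooden(obj3).
Round 4: R2 [approved(obj3) & wooden(obj3) -> cold(obj3)]; R6 [hot(obj3) & wooden(obj3) -> ready(obj3)]. Adds cold(obj3), ready(obj3).
Round 5: R5 [ready(obj3) -> blue(obj3)]. Adds blue(obj3).
Closure: {approved(obj3), bird(obj3), blue(obj3), cold(obj3), flagged(obj3), hot(obj3), mammal(obj3), penguin(obj3), ready(obj3), wooden(obj3)} — 10 facts.

10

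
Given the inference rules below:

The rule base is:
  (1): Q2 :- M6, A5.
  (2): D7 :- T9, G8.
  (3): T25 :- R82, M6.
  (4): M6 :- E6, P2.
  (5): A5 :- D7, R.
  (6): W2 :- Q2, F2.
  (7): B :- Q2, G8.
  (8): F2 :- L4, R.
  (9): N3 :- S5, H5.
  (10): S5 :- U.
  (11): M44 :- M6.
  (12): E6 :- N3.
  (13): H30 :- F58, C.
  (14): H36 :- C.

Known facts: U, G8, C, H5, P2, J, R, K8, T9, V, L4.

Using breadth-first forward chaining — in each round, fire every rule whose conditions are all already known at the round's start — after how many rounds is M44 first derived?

Round 1 fires (2), (8), (10), (14), giving D7, F2, S5, H36.
Round 2 fires (5), (9), giving A5, N3.
Round 3 fires (12), giving E6.
Round 4 fires (4), giving M6.
Round 5 fires (1), (11), giving Q2, M44.
M44 first appears in round 5.

5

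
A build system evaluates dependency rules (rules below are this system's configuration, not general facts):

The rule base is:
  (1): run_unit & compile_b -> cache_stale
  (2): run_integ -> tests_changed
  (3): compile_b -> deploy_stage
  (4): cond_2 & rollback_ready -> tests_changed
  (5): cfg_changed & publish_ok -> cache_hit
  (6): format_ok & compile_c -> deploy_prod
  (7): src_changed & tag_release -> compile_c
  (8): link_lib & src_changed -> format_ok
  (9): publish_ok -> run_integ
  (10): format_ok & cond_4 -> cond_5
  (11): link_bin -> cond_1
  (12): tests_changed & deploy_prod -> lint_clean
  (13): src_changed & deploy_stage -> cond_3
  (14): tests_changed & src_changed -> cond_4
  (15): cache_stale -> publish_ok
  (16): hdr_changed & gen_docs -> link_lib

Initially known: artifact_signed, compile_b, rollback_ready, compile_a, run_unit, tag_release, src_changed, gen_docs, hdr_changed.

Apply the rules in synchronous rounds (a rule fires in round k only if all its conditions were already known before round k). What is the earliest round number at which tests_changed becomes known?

4

Round 1: (1) [run_unit & compile_b -> cache_stale]; (3) [compile_b -> deploy_stage]; (7) [src_changed & tag_release -> compile_c]; (16) [hdr_changed & gen_docs -> link_lib]. Adds cache_stale, deploy_stage, compile_c, link_lib.
Round 2: (8) [link_lib & src_changed -> format_ok]; (13) [src_changed & deploy_stage -> cond_3]; (15) [cache_stale -> publish_ok]. Adds format_ok, cond_3, publish_ok.
Round 3: (6) [format_ok & compile_c -> deploy_prod]; (9) [publish_ok -> run_integ]. Adds deploy_prod, run_integ.
Round 4: (2) [run_integ -> tests_changed]. Adds tests_changed.
tests_changed first appears in round 4.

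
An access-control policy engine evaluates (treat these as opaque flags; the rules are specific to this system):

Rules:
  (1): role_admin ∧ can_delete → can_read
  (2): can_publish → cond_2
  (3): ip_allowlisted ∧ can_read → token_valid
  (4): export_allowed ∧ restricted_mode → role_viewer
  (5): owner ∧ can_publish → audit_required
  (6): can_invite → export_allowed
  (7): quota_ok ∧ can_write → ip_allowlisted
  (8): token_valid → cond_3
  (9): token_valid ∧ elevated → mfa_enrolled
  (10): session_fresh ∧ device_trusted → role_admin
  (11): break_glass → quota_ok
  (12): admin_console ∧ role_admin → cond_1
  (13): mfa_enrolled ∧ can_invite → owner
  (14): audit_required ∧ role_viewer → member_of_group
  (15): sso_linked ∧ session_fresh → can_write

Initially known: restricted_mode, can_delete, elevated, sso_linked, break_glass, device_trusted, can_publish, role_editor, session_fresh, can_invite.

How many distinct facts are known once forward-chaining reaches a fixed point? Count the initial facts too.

[1] (2) [can_publish → cond_2]; (6) [can_invite → export_allowed]; (10) [session_fresh ∧ device_trusted → role_admin]; (11) [break_glass → quota_ok]; (15) [sso_linked ∧ session_fresh → can_write]. ⇒ new: cond_2, export_allowed, role_admin, quota_ok, can_write.
[2] (1) [role_admin ∧ can_delete → can_read]; (4) [export_allowed ∧ restricted_mode → role_viewer]; (7) [quota_ok ∧ can_write → ip_allowlisted]. ⇒ new: can_read, role_viewer, ip_allowlisted.
[3] (3) [ip_allowlisted ∧ can_read → token_valid]. ⇒ new: token_valid.
[4] (8) [token_valid → cond_3]; (9) [token_valid ∧ elevated → mfa_enrolled]. ⇒ new: cond_3, mfa_enrolled.
[5] (13) [mfa_enrolled ∧ can_invite → owner]. ⇒ new: owner.
[6] (5) [owner ∧ can_publish → audit_required]. ⇒ new: audit_required.
[7] (14) [audit_required ∧ role_viewer → member_of_group]. ⇒ new: member_of_group.
Closure: {audit_required, break_glass, can_delete, can_invite, can_publish, can_read, can_write, cond_2, cond_3, device_trusted, elevated, export_allowed, ip_allowlisted, member_of_group, mfa_enrolled, owner, quota_ok, restricted_mode, role_admin, role_editor, role_viewer, session_fresh, sso_linked, token_valid} — 24 facts.

24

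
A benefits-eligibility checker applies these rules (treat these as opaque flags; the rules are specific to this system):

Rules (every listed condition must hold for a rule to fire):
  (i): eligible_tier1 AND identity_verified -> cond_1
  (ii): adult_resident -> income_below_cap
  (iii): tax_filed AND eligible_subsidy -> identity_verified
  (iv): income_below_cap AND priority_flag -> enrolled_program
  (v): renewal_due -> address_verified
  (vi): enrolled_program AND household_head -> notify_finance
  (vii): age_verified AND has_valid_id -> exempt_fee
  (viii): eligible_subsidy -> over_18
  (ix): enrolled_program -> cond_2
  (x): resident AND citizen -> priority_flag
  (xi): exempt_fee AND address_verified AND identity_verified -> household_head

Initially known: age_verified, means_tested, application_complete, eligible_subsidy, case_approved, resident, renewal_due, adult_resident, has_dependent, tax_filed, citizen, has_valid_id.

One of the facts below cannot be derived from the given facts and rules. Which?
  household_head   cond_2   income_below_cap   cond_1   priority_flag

Round 1: (ii) [adult_resident -> income_below_cap]; (iii) [tax_filed AND eligible_subsidy -> identity_verified]; (v) [renewal_due -> address_verified]; (vii) [age_verified AND has_valid_id -> exempt_fee]; (viii) [eligible_subsidy -> over_18]; (x) [resident AND citizen -> priority_flag]. New: income_below_cap, identity_verified, address_verified, exempt_fee, over_18, priority_flag.
Round 2: (iv) [income_below_cap AND priority_flag -> enrolled_program]; (xi) [exempt_fee AND address_verified AND identity_verified -> household_head]. New: enrolled_program, household_head.
Round 3: (vi) [enrolled_program AND household_head -> notify_finance]; (ix) [enrolled_program -> cond_2]. New: notify_finance, cond_2.
Derived: income_below_cap (round 1), priority_flag (round 1), cond_2 (round 3), household_head (round 2). cond_1 never appears in any round.

cond_1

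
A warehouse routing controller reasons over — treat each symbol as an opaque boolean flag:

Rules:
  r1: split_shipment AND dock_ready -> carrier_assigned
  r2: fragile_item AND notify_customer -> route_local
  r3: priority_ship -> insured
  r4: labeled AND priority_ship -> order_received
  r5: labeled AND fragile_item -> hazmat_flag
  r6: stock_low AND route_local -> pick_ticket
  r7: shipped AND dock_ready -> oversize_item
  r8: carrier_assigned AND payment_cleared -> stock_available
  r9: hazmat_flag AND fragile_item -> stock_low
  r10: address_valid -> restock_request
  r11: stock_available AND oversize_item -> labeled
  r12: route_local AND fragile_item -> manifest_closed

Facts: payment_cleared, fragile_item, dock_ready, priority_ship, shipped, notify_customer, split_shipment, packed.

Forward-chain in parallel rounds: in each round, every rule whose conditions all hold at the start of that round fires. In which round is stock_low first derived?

Round 1: r1 [split_shipment AND dock_ready -> carrier_assigned]; r2 [fragile_item AND notify_customer -> route_local]; r3 [priority_ship -> insured]; r7 [shipped AND dock_ready -> oversize_item]. Adds carrier_assigned, route_local, insured, oversize_item.
Round 2: r8 [carrier_assigned AND payment_cleared -> stock_available]; r12 [route_local AND fragile_item -> manifest_closed]. Adds stock_available, manifest_closed.
Round 3: r11 [stock_available AND oversize_item -> labeled]. Adds labeled.
Round 4: r4 [labeled AND priority_ship -> order_received]; r5 [labeled AND fragile_item -> hazmat_flag]. Adds order_received, hazmat_flag.
Round 5: r9 [hazmat_flag AND fragile_item -> stock_low]. Adds stock_low.
stock_low first appears in round 5.

5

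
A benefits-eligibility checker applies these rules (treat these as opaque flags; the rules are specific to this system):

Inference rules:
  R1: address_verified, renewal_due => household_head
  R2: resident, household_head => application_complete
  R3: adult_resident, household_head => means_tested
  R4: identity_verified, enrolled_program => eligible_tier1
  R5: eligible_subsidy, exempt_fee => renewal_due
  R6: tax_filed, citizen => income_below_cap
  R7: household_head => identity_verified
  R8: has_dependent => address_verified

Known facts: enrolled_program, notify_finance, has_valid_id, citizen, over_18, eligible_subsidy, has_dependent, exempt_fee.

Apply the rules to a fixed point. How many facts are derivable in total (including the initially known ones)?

[1] R5 [eligible_subsidy, exempt_fee => renewal_due]; R8 [has_dependent => address_verified]. ⇒ new: renewal_due, address_verified.
[2] R1 [address_verified, renewal_due => household_head]. ⇒ new: household_head.
[3] R7 [household_head => identity_verified]. ⇒ new: identity_verified.
[4] R4 [identity_verified, enrolled_program => eligible_tier1]. ⇒ new: eligible_tier1.
Closure: {address_verified, citizen, eligible_subsidy, eligible_tier1, enrolled_program, exempt_fee, has_dependent, has_valid_id, household_head, identity_verified, notify_finance, over_18, renewal_due} — 13 facts.

13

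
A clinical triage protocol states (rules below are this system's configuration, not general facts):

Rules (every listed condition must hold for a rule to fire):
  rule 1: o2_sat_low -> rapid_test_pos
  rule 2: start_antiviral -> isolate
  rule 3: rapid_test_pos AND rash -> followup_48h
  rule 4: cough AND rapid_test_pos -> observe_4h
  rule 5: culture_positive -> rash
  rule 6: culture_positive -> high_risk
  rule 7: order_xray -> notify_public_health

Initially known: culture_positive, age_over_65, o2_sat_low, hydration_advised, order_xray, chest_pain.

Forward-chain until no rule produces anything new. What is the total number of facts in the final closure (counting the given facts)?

11

Round 1: rule 1 [o2_sat_low -> rapid_test_pos]; rule 5 [culture_positive -> rash]; rule 6 [culture_positive -> high_risk]; rule 7 [order_xray -> notify_public_health]. New: rapid_test_pos, rash, high_risk, notify_public_health.
Round 2: rule 3 [rapid_test_pos AND rash -> followup_48h]. New: followup_48h.
Closure: {age_over_65, chest_pain, culture_positive, followup_48h, high_risk, hydration_advised, notify_public_health, o2_sat_low, order_xray, rapid_test_pos, rash} — 11 facts.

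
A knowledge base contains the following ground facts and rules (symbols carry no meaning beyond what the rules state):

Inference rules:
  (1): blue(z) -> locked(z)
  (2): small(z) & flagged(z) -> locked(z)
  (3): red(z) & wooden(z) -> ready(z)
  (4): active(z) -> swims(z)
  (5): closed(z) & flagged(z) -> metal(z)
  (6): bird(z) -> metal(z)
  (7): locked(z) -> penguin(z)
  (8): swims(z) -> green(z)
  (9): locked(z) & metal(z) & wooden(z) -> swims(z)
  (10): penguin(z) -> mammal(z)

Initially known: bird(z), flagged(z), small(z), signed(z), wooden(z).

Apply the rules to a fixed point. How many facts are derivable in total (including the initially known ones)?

Round 1 fires (2), (6), giving locked(z), metal(z).
Round 2 fires (7), (9), giving penguin(z), swims(z).
Round 3 fires (8), (10), giving green(z), mammal(z).
Closure: {bird(z), flagged(z), green(z), locked(z), mammal(z), metal(z), penguin(z), signed(z), small(z), swims(z), wooden(z)} — 11 facts.

11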